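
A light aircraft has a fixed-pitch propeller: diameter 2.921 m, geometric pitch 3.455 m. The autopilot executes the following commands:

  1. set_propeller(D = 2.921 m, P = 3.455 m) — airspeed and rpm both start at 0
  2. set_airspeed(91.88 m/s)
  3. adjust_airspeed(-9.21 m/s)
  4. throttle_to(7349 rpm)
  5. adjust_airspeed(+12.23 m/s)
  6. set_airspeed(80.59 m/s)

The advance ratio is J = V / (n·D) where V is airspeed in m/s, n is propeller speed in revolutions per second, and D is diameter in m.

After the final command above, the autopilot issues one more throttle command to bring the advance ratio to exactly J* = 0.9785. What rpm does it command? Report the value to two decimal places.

set_propeller: D = 2.921 m, P = 3.455 m (p = P/D = 1.182814); state ← (V=0, rpm=0)
set_airspeed(91.88): V ← 91.88 m/s
adjust_airspeed(-9.21): V ← 91.88 -9.21 = 82.67 m/s
throttle_to(7349): rpm ← 7349
adjust_airspeed(+12.23): V ← 82.67 +12.23 = 94.9 m/s
set_airspeed(80.59): V ← 80.59 m/s
final state: V = 80.59 m/s, rpm = 7349 → n = rpm/60 = 122.483333 rev/s
target J* = 0.9785; solve J* = V/(n·D) for n: n = V/(J*·D) = 80.59/(0.9785 × 2.921) = 28.196082 rev/s
rpm = 60·n = 1691.764935

rpm = 1691.76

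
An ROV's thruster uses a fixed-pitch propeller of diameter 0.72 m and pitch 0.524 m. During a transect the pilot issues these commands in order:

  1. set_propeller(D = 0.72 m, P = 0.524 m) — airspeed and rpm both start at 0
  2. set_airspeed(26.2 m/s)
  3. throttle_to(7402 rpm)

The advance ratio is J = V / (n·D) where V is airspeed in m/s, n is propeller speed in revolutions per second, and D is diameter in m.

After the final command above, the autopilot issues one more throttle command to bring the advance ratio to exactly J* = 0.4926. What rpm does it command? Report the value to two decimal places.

set_propeller: D = 0.72 m, P = 0.524 m (p = P/D = 0.727778); state ← (V=0, rpm=0)
set_airspeed(26.2): V ← 26.2 m/s
throttle_to(7402): rpm ← 7402
final state: V = 26.2 m/s, rpm = 7402 → n = rpm/60 = 123.366667 rev/s
target J* = 0.4926; solve J* = V/(n·D) for n: n = V/(J*·D) = 26.2/(0.4926 × 0.72) = 73.871070 rev/s
rpm = 60·n = 4432.264176

rpm = 4432.26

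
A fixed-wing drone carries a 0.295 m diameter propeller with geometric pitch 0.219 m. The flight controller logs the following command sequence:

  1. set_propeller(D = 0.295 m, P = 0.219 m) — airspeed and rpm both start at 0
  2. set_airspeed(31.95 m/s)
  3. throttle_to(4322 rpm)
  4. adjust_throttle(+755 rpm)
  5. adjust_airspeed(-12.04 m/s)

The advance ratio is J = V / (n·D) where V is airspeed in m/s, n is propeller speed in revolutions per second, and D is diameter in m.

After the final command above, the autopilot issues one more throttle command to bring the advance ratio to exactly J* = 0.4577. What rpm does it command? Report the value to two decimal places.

set_propeller: D = 0.295 m, P = 0.219 m (p = P/D = 0.742373); state ← (V=0, rpm=0)
set_airspeed(31.95): V ← 31.95 m/s
throttle_to(4322): rpm ← 4322
adjust_throttle(+755): rpm ← 4322 +755 = 5077
adjust_airspeed(-12.04): V ← 31.95 -12.04 = 19.91 m/s
final state: V = 19.91 m/s, rpm = 5077 → n = rpm/60 = 84.616667 rev/s
target J* = 0.4577; solve J* = V/(n·D) for n: n = V/(J*·D) = 19.91/(0.4577 × 0.295) = 147.457997 rev/s
rpm = 60·n = 8847.479846

rpm = 8847.48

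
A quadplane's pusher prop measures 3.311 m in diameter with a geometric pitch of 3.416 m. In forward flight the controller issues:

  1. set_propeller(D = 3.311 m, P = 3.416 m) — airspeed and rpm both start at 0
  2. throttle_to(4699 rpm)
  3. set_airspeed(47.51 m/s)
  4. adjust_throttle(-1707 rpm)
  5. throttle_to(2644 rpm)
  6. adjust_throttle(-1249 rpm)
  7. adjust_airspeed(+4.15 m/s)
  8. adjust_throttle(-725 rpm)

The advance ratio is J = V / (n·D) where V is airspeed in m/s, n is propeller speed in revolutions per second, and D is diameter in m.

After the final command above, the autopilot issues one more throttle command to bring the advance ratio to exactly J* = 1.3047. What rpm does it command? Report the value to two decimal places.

rpm = 717.52

set_propeller: D = 3.311 m, P = 3.416 m (p = P/D = 1.031712); state ← (V=0, rpm=0)
throttle_to(4699): rpm ← 4699
set_airspeed(47.51): V ← 47.51 m/s
adjust_throttle(-1707): rpm ← 4699 -1707 = 2992
throttle_to(2644): rpm ← 2644
adjust_throttle(-1249): rpm ← 2644 -1249 = 1395
adjust_airspeed(+4.15): V ← 47.51 +4.15 = 51.66 m/s
adjust_throttle(-725): rpm ← 1395 -725 = 670
final state: V = 51.66 m/s, rpm = 670 → n = rpm/60 = 11.166667 rev/s
target J* = 1.3047; solve J* = V/(n·D) for n: n = V/(J*·D) = 51.66/(1.3047 × 3.311) = 11.958716 rev/s
rpm = 60·n = 717.522971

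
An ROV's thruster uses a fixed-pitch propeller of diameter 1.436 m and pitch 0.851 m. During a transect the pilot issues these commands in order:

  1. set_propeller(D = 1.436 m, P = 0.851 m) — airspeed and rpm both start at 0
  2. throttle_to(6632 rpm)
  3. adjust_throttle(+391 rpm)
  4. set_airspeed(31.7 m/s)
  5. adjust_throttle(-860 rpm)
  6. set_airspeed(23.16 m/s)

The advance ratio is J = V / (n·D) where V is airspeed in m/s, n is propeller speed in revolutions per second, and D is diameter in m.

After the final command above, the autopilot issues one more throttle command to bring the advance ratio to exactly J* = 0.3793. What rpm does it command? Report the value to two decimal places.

set_propeller: D = 1.436 m, P = 0.851 m (p = P/D = 0.592618); state ← (V=0, rpm=0)
throttle_to(6632): rpm ← 6632
adjust_throttle(+391): rpm ← 6632 +391 = 7023
set_airspeed(31.7): V ← 31.7 m/s
adjust_throttle(-860): rpm ← 7023 -860 = 6163
set_airspeed(23.16): V ← 23.16 m/s
final state: V = 23.16 m/s, rpm = 6163 → n = rpm/60 = 102.716667 rev/s
target J* = 0.3793; solve J* = V/(n·D) for n: n = V/(J*·D) = 23.16/(0.3793 × 1.436) = 42.520785 rev/s
rpm = 60·n = 2551.247093

rpm = 2551.25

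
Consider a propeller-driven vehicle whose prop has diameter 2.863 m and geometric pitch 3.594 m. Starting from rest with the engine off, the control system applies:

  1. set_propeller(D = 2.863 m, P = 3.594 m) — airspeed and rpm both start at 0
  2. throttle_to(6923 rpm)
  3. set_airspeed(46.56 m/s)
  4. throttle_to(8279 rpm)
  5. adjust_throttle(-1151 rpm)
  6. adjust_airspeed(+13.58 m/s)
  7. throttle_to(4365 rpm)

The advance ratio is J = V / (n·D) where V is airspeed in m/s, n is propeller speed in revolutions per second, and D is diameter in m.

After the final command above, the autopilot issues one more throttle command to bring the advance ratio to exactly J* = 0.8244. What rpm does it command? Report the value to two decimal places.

set_propeller: D = 2.863 m, P = 3.594 m (p = P/D = 1.255327); state ← (V=0, rpm=0)
throttle_to(6923): rpm ← 6923
set_airspeed(46.56): V ← 46.56 m/s
throttle_to(8279): rpm ← 8279
adjust_throttle(-1151): rpm ← 8279 -1151 = 7128
adjust_airspeed(+13.58): V ← 46.56 +13.58 = 60.14 m/s
throttle_to(4365): rpm ← 4365
final state: V = 60.14 m/s, rpm = 4365 → n = rpm/60 = 72.750000 rev/s
target J* = 0.8244; solve J* = V/(n·D) for n: n = V/(J*·D) = 60.14/(0.8244 × 2.863) = 25.480274 rev/s
rpm = 60·n = 1528.816436

rpm = 1528.82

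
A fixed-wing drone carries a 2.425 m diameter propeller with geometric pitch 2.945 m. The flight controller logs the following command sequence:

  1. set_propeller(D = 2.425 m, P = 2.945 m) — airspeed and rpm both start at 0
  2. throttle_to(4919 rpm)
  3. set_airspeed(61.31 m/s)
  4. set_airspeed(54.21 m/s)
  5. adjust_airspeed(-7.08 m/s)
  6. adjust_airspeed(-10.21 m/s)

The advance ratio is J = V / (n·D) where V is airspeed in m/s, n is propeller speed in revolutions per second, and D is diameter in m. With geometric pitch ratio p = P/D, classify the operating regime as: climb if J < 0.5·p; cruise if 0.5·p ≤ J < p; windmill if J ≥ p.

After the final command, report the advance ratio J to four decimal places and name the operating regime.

set_propeller: D = 2.425 m, P = 2.945 m (p = P/D = 1.214433); state ← (V=0, rpm=0)
throttle_to(4919): rpm ← 4919
set_airspeed(61.31): V ← 61.31 m/s
set_airspeed(54.21): V ← 54.21 m/s
adjust_airspeed(-7.08): V ← 54.21 -7.08 = 47.13 m/s
adjust_airspeed(-10.21): V ← 47.13 -10.21 = 36.92 m/s
final state: V = 36.92 m/s, rpm = 4919 → n = rpm/60 = 81.983333 rev/s
J = V / (n·D) = 36.92 / (81.983333 × 2.425) = 0.185705
regime bands: climb J<0.6072 | cruise [0.6072, 1.2144) | windmill J≥1.2144
J = 0.1857 → climb

J = 0.1857, regime = climb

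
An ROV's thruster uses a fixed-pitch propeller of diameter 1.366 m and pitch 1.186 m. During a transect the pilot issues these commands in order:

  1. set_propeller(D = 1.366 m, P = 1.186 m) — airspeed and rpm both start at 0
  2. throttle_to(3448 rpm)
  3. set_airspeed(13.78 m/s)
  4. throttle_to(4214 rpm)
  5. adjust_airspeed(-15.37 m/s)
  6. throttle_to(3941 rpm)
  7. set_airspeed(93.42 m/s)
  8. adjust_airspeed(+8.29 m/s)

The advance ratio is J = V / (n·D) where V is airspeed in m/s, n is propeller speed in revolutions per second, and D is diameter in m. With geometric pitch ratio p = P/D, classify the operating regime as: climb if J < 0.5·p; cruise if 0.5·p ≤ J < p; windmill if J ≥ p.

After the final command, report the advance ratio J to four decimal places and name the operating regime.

J = 1.1336, regime = windmill

set_propeller: D = 1.366 m, P = 1.186 m (p = P/D = 0.868228); state ← (V=0, rpm=0)
throttle_to(3448): rpm ← 3448
set_airspeed(13.78): V ← 13.78 m/s
throttle_to(4214): rpm ← 4214
adjust_airspeed(-15.37): V ← 13.78 -15.37 = -1.59 m/s
throttle_to(3941): rpm ← 3941
set_airspeed(93.42): V ← 93.42 m/s
adjust_airspeed(+8.29): V ← 93.42 +8.29 = 101.71 m/s
final state: V = 101.71 m/s, rpm = 3941 → n = rpm/60 = 65.683333 rev/s
J = V / (n·D) = 101.71 / (65.683333 × 1.366) = 1.133595
regime bands: climb J<0.4341 | cruise [0.4341, 0.8682) | windmill J≥0.8682
J = 1.1336 → windmill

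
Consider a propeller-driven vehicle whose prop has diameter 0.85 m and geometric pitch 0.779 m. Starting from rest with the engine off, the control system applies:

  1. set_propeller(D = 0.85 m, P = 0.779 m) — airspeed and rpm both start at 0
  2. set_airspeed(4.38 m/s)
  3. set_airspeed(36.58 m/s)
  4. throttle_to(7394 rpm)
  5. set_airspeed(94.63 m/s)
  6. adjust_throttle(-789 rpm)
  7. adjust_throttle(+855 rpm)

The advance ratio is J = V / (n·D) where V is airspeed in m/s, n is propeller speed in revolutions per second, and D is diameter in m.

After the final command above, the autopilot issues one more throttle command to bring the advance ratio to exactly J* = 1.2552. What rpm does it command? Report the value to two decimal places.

set_propeller: D = 0.85 m, P = 0.779 m (p = P/D = 0.916471); state ← (V=0, rpm=0)
set_airspeed(4.38): V ← 4.38 m/s
set_airspeed(36.58): V ← 36.58 m/s
throttle_to(7394): rpm ← 7394
set_airspeed(94.63): V ← 94.63 m/s
adjust_throttle(-789): rpm ← 7394 -789 = 6605
adjust_throttle(+855): rpm ← 6605 +855 = 7460
final state: V = 94.63 m/s, rpm = 7460 → n = rpm/60 = 124.333333 rev/s
target J* = 1.2552; solve J* = V/(n·D) for n: n = V/(J*·D) = 94.63/(1.2552 × 0.85) = 88.694560 rev/s
rpm = 60·n = 5321.673603

rpm = 5321.67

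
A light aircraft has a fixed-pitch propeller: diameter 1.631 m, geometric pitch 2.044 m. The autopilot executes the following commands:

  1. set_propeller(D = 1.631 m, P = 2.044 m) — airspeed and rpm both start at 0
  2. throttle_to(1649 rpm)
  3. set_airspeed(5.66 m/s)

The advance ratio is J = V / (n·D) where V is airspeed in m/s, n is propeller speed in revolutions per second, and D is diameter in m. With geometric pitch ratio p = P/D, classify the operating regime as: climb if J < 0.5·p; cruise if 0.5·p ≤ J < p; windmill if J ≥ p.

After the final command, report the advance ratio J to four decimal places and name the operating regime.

J = 0.1263, regime = climb

set_propeller: D = 1.631 m, P = 2.044 m (p = P/D = 1.253219); state ← (V=0, rpm=0)
throttle_to(1649): rpm ← 1649
set_airspeed(5.66): V ← 5.66 m/s
final state: V = 5.66 m/s, rpm = 1649 → n = rpm/60 = 27.483333 rev/s
J = V / (n·D) = 5.66 / (27.483333 × 1.631) = 0.126268
regime bands: climb J<0.6266 | cruise [0.6266, 1.2532) | windmill J≥1.2532
J = 0.1263 → climb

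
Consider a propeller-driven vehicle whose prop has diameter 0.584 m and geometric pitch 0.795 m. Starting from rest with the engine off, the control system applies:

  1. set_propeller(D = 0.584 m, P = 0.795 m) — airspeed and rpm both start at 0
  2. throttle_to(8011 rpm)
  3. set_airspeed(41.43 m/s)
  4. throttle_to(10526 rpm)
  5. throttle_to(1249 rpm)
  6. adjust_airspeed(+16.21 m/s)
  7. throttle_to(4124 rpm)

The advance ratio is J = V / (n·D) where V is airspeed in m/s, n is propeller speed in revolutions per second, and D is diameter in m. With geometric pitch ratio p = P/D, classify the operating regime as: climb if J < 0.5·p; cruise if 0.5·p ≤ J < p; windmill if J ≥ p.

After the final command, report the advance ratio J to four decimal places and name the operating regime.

J = 1.4360, regime = windmill

set_propeller: D = 0.584 m, P = 0.795 m (p = P/D = 1.361301); state ← (V=0, rpm=0)
throttle_to(8011): rpm ← 8011
set_airspeed(41.43): V ← 41.43 m/s
throttle_to(10526): rpm ← 10526
throttle_to(1249): rpm ← 1249
adjust_airspeed(+16.21): V ← 41.43 +16.21 = 57.64 m/s
throttle_to(4124): rpm ← 4124
final state: V = 57.64 m/s, rpm = 4124 → n = rpm/60 = 68.733333 rev/s
J = V / (n·D) = 57.64 / (68.733333 × 0.584) = 1.435965
regime bands: climb J<0.6807 | cruise [0.6807, 1.3613) | windmill J≥1.3613
J = 1.4360 → windmill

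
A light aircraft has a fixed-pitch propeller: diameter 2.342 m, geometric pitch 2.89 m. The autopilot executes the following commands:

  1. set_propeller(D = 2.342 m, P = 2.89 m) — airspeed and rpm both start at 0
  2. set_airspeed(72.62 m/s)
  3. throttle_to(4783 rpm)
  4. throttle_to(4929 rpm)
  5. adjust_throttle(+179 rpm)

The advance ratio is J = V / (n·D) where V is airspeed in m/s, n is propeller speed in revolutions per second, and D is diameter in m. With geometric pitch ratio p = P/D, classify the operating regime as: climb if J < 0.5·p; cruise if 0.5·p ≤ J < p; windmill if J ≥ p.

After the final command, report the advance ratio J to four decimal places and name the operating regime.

set_propeller: D = 2.342 m, P = 2.89 m (p = P/D = 1.233988); state ← (V=0, rpm=0)
set_airspeed(72.62): V ← 72.62 m/s
throttle_to(4783): rpm ← 4783
throttle_to(4929): rpm ← 4929
adjust_throttle(+179): rpm ← 4929 +179 = 5108
final state: V = 72.62 m/s, rpm = 5108 → n = rpm/60 = 85.133333 rev/s
J = V / (n·D) = 72.62 / (85.133333 × 2.342) = 0.364225
regime bands: climb J<0.6170 | cruise [0.6170, 1.2340) | windmill J≥1.2340
J = 0.3642 → climb

J = 0.3642, regime = climb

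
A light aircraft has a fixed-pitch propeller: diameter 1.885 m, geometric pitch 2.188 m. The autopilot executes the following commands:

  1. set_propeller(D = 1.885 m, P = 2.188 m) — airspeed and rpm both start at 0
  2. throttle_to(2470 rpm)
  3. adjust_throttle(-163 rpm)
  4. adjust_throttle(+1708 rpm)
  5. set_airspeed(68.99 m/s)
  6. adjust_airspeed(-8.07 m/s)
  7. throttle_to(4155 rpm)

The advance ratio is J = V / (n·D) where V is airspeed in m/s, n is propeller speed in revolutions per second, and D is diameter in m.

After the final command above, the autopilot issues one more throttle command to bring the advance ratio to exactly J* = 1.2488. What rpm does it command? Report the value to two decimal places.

rpm = 1552.77

set_propeller: D = 1.885 m, P = 2.188 m (p = P/D = 1.160743); state ← (V=0, rpm=0)
throttle_to(2470): rpm ← 2470
adjust_throttle(-163): rpm ← 2470 -163 = 2307
adjust_throttle(+1708): rpm ← 2307 +1708 = 4015
set_airspeed(68.99): V ← 68.99 m/s
adjust_airspeed(-8.07): V ← 68.99 -8.07 = 60.92 m/s
throttle_to(4155): rpm ← 4155
final state: V = 60.92 m/s, rpm = 4155 → n = rpm/60 = 69.250000 rev/s
target J* = 1.2488; solve J* = V/(n·D) for n: n = V/(J*·D) = 60.92/(1.2488 × 1.885) = 25.879486 rev/s
rpm = 60·n = 1552.769173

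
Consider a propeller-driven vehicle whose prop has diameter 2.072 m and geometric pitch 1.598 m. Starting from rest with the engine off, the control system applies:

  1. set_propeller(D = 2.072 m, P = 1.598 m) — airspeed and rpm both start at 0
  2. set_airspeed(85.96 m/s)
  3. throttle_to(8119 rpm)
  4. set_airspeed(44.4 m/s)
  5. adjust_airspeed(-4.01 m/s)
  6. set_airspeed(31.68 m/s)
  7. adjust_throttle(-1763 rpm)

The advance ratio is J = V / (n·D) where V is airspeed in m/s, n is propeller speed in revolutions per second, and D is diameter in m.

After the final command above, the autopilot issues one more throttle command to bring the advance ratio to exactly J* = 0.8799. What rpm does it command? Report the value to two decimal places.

rpm = 1042.59

set_propeller: D = 2.072 m, P = 1.598 m (p = P/D = 0.771236); state ← (V=0, rpm=0)
set_airspeed(85.96): V ← 85.96 m/s
throttle_to(8119): rpm ← 8119
set_airspeed(44.4): V ← 44.4 m/s
adjust_airspeed(-4.01): V ← 44.4 -4.01 = 40.39 m/s
set_airspeed(31.68): V ← 31.68 m/s
adjust_throttle(-1763): rpm ← 8119 -1763 = 6356
final state: V = 31.68 m/s, rpm = 6356 → n = rpm/60 = 105.933333 rev/s
target J* = 0.8799; solve J* = V/(n·D) for n: n = V/(J*·D) = 31.68/(0.8799 × 2.072) = 17.376492 rev/s
rpm = 60·n = 1042.589519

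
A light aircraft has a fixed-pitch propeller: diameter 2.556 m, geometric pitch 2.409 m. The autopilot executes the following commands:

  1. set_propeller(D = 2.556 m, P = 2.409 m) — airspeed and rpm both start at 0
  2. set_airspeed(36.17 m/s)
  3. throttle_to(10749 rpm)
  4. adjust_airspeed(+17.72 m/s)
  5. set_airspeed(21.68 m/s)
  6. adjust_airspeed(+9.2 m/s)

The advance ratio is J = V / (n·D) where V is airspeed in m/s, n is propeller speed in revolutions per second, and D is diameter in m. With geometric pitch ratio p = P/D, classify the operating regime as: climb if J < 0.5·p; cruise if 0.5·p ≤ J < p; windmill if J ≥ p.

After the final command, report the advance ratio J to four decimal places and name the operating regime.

set_propeller: D = 2.556 m, P = 2.409 m (p = P/D = 0.942488); state ← (V=0, rpm=0)
set_airspeed(36.17): V ← 36.17 m/s
throttle_to(10749): rpm ← 10749
adjust_airspeed(+17.72): V ← 36.17 +17.72 = 53.89 m/s
set_airspeed(21.68): V ← 21.68 m/s
adjust_airspeed(+9.2): V ← 21.68 +9.2 = 30.88 m/s
final state: V = 30.88 m/s, rpm = 10749 → n = rpm/60 = 179.150000 rev/s
J = V / (n·D) = 30.88 / (179.150000 × 2.556) = 0.067437
regime bands: climb J<0.4712 | cruise [0.4712, 0.9425) | windmill J≥0.9425
J = 0.0674 → climb

J = 0.0674, regime = climb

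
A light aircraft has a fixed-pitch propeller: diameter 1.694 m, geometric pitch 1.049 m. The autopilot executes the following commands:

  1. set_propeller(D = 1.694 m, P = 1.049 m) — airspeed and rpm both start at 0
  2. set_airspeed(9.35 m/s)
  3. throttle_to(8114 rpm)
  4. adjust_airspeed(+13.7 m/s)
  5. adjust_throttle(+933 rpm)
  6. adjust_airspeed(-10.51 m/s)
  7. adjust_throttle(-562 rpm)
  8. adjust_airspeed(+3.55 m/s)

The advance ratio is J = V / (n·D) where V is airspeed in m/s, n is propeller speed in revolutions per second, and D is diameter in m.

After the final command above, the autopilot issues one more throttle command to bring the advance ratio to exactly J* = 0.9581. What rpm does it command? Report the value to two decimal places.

set_propeller: D = 1.694 m, P = 1.049 m (p = P/D = 0.619244); state ← (V=0, rpm=0)
set_airspeed(9.35): V ← 9.35 m/s
throttle_to(8114): rpm ← 8114
adjust_airspeed(+13.7): V ← 9.35 +13.7 = 23.05 m/s
adjust_throttle(+933): rpm ← 8114 +933 = 9047
adjust_airspeed(-10.51): V ← 23.05 -10.51 = 12.54 m/s
adjust_throttle(-562): rpm ← 9047 -562 = 8485
adjust_airspeed(+3.55): V ← 12.54 +3.55 = 16.09 m/s
final state: V = 16.09 m/s, rpm = 8485 → n = rpm/60 = 141.416667 rev/s
target J* = 0.9581; solve J* = V/(n·D) for n: n = V/(J*·D) = 16.09/(0.9581 × 1.694) = 9.913609 rev/s
rpm = 60·n = 594.816556

rpm = 594.82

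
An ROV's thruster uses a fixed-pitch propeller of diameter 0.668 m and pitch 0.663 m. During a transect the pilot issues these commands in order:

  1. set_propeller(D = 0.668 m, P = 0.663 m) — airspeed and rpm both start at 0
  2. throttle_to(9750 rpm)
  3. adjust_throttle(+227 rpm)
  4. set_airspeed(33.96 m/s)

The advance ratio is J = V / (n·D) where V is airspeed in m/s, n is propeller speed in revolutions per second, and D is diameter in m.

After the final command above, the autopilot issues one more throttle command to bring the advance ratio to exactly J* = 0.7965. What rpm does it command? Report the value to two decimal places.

set_propeller: D = 0.668 m, P = 0.663 m (p = P/D = 0.992515); state ← (V=0, rpm=0)
throttle_to(9750): rpm ← 9750
adjust_throttle(+227): rpm ← 9750 +227 = 9977
set_airspeed(33.96): V ← 33.96 m/s
final state: V = 33.96 m/s, rpm = 9977 → n = rpm/60 = 166.283333 rev/s
target J* = 0.7965; solve J* = V/(n·D) for n: n = V/(J*·D) = 33.96/(0.7965 × 0.668) = 63.827148 rev/s
rpm = 60·n = 3829.628878

rpm = 3829.63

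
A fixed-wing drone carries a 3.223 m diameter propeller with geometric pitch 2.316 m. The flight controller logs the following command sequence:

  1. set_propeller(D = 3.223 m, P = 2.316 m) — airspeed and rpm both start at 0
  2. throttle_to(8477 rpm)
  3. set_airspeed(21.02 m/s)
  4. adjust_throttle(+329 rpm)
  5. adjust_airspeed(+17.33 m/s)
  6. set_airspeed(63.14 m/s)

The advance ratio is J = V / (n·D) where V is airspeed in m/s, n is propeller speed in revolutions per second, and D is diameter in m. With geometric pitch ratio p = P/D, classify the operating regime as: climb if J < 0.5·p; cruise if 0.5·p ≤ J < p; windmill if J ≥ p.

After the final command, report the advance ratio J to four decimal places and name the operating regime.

set_propeller: D = 3.223 m, P = 2.316 m (p = P/D = 0.718585); state ← (V=0, rpm=0)
throttle_to(8477): rpm ← 8477
set_airspeed(21.02): V ← 21.02 m/s
adjust_throttle(+329): rpm ← 8477 +329 = 8806
adjust_airspeed(+17.33): V ← 21.02 +17.33 = 38.35 m/s
set_airspeed(63.14): V ← 63.14 m/s
final state: V = 63.14 m/s, rpm = 8806 → n = rpm/60 = 146.766667 rev/s
J = V / (n·D) = 63.14 / (146.766667 × 3.223) = 0.133480
regime bands: climb J<0.3593 | cruise [0.3593, 0.7186) | windmill J≥0.7186
J = 0.1335 → climb

J = 0.1335, regime = climb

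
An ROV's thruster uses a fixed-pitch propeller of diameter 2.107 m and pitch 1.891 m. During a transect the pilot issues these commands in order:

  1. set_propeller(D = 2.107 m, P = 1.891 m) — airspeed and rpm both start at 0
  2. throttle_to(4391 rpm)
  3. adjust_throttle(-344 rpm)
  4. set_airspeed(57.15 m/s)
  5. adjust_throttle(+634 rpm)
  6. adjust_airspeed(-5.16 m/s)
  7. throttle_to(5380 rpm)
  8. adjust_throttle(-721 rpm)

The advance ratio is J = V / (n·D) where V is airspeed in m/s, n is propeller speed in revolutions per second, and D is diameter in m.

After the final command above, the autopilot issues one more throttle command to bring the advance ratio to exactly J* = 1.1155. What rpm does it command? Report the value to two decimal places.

rpm = 1327.20

set_propeller: D = 2.107 m, P = 1.891 m (p = P/D = 0.897485); state ← (V=0, rpm=0)
throttle_to(4391): rpm ← 4391
adjust_throttle(-344): rpm ← 4391 -344 = 4047
set_airspeed(57.15): V ← 57.15 m/s
adjust_throttle(+634): rpm ← 4047 +634 = 4681
adjust_airspeed(-5.16): V ← 57.15 -5.16 = 51.99 m/s
throttle_to(5380): rpm ← 5380
adjust_throttle(-721): rpm ← 5380 -721 = 4659
final state: V = 51.99 m/s, rpm = 4659 → n = rpm/60 = 77.650000 rev/s
target J* = 1.1155; solve J* = V/(n·D) for n: n = V/(J*·D) = 51.99/(1.1155 × 2.107) = 22.120030 rev/s
rpm = 60·n = 1327.201786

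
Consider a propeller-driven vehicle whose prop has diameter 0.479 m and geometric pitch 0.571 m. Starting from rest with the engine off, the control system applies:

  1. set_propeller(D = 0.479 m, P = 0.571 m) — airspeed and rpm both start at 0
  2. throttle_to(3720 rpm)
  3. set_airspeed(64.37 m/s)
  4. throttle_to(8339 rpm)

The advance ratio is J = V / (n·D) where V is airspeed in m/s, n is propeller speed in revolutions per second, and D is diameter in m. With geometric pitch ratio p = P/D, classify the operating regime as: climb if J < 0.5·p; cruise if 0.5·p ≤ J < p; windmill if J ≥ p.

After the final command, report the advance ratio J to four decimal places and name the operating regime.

J = 0.9669, regime = cruise

set_propeller: D = 0.479 m, P = 0.571 m (p = P/D = 1.192067); state ← (V=0, rpm=0)
throttle_to(3720): rpm ← 3720
set_airspeed(64.37): V ← 64.37 m/s
throttle_to(8339): rpm ← 8339
final state: V = 64.37 m/s, rpm = 8339 → n = rpm/60 = 138.983333 rev/s
J = V / (n·D) = 64.37 / (138.983333 × 0.479) = 0.966908
regime bands: climb J<0.5960 | cruise [0.5960, 1.1921) | windmill J≥1.1921
J = 0.9669 → cruise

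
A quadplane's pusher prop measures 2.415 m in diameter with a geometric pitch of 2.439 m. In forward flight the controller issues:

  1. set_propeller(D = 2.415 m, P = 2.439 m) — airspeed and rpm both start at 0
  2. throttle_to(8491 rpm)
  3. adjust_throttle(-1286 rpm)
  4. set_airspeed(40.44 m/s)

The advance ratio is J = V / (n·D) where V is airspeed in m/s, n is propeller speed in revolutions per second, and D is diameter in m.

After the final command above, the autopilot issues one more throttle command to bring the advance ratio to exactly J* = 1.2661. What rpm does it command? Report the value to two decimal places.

rpm = 793.56

set_propeller: D = 2.415 m, P = 2.439 m (p = P/D = 1.009938); state ← (V=0, rpm=0)
throttle_to(8491): rpm ← 8491
adjust_throttle(-1286): rpm ← 8491 -1286 = 7205
set_airspeed(40.44): V ← 40.44 m/s
final state: V = 40.44 m/s, rpm = 7205 → n = rpm/60 = 120.083333 rev/s
target J* = 1.2661; solve J* = V/(n·D) for n: n = V/(J*·D) = 40.44/(1.2661 × 2.415) = 13.225923 rev/s
rpm = 60·n = 793.555404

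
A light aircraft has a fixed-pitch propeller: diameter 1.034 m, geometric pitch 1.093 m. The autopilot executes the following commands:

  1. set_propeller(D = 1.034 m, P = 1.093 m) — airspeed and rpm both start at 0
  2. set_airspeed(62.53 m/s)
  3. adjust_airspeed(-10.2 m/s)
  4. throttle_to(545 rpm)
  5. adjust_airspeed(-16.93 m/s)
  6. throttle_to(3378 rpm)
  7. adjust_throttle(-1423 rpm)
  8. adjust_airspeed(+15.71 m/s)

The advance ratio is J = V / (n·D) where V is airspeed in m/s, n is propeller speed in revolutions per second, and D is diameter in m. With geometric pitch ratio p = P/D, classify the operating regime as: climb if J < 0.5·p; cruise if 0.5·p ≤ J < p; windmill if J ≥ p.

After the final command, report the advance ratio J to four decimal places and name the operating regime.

J = 1.5170, regime = windmill

set_propeller: D = 1.034 m, P = 1.093 m (p = P/D = 1.057060); state ← (V=0, rpm=0)
set_airspeed(62.53): V ← 62.53 m/s
adjust_airspeed(-10.2): V ← 62.53 -10.2 = 52.33 m/s
throttle_to(545): rpm ← 545
adjust_airspeed(-16.93): V ← 52.33 -16.93 = 35.4 m/s
throttle_to(3378): rpm ← 3378
adjust_throttle(-1423): rpm ← 3378 -1423 = 1955
adjust_airspeed(+15.71): V ← 35.4 +15.71 = 51.11 m/s
final state: V = 51.11 m/s, rpm = 1955 → n = rpm/60 = 32.583333 rev/s
J = V / (n·D) = 51.11 / (32.583333 × 1.034) = 1.517015
regime bands: climb J<0.5285 | cruise [0.5285, 1.0571) | windmill J≥1.0571
J = 1.5170 → windmill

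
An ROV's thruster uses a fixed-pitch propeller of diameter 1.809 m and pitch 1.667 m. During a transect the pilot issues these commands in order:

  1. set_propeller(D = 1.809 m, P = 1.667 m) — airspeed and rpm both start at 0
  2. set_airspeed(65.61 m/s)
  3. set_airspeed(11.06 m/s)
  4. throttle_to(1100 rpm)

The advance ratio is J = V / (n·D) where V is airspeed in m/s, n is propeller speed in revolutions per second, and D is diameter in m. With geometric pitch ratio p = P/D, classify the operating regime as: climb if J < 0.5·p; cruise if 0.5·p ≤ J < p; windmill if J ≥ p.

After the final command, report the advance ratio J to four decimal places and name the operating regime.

set_propeller: D = 1.809 m, P = 1.667 m (p = P/D = 0.921504); state ← (V=0, rpm=0)
set_airspeed(65.61): V ← 65.61 m/s
set_airspeed(11.06): V ← 11.06 m/s
throttle_to(1100): rpm ← 1100
final state: V = 11.06 m/s, rpm = 1100 → n = rpm/60 = 18.333333 rev/s
J = V / (n·D) = 11.06 / (18.333333 × 1.809) = 0.333484
regime bands: climb J<0.4608 | cruise [0.4608, 0.9215) | windmill J≥0.9215
J = 0.3335 → climb

J = 0.3335, regime = climb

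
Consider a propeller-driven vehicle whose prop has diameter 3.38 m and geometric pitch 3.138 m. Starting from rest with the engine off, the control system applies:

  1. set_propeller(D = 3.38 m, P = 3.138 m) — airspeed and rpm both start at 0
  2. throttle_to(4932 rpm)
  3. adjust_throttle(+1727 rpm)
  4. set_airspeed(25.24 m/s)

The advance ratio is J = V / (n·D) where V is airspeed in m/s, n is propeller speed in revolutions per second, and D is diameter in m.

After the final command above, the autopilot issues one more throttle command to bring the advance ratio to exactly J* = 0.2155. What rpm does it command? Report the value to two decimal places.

rpm = 2079.11

set_propeller: D = 3.38 m, P = 3.138 m (p = P/D = 0.928402); state ← (V=0, rpm=0)
throttle_to(4932): rpm ← 4932
adjust_throttle(+1727): rpm ← 4932 +1727 = 6659
set_airspeed(25.24): V ← 25.24 m/s
final state: V = 25.24 m/s, rpm = 6659 → n = rpm/60 = 110.983333 rev/s
target J* = 0.2155; solve J* = V/(n·D) for n: n = V/(J*·D) = 25.24/(0.2155 × 3.38) = 34.651766 rev/s
rpm = 60·n = 2079.105973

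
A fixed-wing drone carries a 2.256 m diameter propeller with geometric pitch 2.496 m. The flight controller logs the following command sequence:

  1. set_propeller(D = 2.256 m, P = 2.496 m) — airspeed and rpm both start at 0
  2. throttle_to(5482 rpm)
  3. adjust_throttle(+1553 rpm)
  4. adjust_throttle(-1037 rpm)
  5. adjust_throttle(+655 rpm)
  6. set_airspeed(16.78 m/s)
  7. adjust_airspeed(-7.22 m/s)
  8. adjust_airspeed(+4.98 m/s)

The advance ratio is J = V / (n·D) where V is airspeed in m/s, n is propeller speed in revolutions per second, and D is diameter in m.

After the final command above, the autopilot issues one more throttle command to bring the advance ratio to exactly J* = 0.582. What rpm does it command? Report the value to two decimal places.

rpm = 664.44

set_propeller: D = 2.256 m, P = 2.496 m (p = P/D = 1.106383); state ← (V=0, rpm=0)
throttle_to(5482): rpm ← 5482
adjust_throttle(+1553): rpm ← 5482 +1553 = 7035
adjust_throttle(-1037): rpm ← 7035 -1037 = 5998
adjust_throttle(+655): rpm ← 5998 +655 = 6653
set_airspeed(16.78): V ← 16.78 m/s
adjust_airspeed(-7.22): V ← 16.78 -7.22 = 9.56 m/s
adjust_airspeed(+4.98): V ← 9.56 +4.98 = 14.54 m/s
final state: V = 14.54 m/s, rpm = 6653 → n = rpm/60 = 110.883333 rev/s
target J* = 0.582; solve J* = V/(n·D) for n: n = V/(J*·D) = 14.54/(0.582 × 2.256) = 11.073944 rev/s
rpm = 60·n = 664.436645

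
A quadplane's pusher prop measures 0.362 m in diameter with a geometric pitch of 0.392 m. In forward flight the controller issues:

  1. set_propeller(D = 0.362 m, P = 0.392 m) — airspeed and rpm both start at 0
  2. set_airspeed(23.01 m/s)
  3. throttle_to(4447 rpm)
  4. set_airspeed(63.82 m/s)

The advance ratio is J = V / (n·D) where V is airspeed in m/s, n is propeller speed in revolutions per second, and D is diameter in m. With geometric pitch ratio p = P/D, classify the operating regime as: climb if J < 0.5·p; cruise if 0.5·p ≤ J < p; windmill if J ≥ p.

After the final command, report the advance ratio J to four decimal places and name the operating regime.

set_propeller: D = 0.362 m, P = 0.392 m (p = P/D = 1.082873); state ← (V=0, rpm=0)
set_airspeed(23.01): V ← 23.01 m/s
throttle_to(4447): rpm ← 4447
set_airspeed(63.82): V ← 63.82 m/s
final state: V = 63.82 m/s, rpm = 4447 → n = rpm/60 = 74.116667 rev/s
J = V / (n·D) = 63.82 / (74.116667 × 0.362) = 2.378660
regime bands: climb J<0.5414 | cruise [0.5414, 1.0829) | windmill J≥1.0829
J = 2.3787 → windmill

J = 2.3787, regime = windmill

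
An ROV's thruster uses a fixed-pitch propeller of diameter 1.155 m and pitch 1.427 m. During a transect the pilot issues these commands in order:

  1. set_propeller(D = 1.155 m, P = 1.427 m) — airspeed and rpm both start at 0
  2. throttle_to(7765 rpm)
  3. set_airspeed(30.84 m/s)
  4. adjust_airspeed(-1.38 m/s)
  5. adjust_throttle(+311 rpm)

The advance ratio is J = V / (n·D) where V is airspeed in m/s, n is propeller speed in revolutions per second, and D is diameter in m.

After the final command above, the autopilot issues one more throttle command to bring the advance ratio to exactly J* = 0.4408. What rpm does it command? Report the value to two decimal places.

set_propeller: D = 1.155 m, P = 1.427 m (p = P/D = 1.235498); state ← (V=0, rpm=0)
throttle_to(7765): rpm ← 7765
set_airspeed(30.84): V ← 30.84 m/s
adjust_airspeed(-1.38): V ← 30.84 -1.38 = 29.46 m/s
adjust_throttle(+311): rpm ← 7765 +311 = 8076
final state: V = 29.46 m/s, rpm = 8076 → n = rpm/60 = 134.600000 rev/s
target J* = 0.4408; solve J* = V/(n·D) for n: n = V/(J*·D) = 29.46/(0.4408 × 1.155) = 57.864096 rev/s
rpm = 60·n = 3471.845759

rpm = 3471.85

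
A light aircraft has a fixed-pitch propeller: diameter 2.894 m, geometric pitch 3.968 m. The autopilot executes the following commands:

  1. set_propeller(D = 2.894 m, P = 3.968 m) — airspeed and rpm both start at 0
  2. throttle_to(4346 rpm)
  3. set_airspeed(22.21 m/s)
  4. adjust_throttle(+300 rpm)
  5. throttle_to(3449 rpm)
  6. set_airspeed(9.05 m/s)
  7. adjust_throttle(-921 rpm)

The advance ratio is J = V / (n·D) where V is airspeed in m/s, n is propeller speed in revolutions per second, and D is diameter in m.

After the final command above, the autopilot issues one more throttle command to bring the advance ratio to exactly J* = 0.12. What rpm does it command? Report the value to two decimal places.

rpm = 1563.58

set_propeller: D = 2.894 m, P = 3.968 m (p = P/D = 1.371113); state ← (V=0, rpm=0)
throttle_to(4346): rpm ← 4346
set_airspeed(22.21): V ← 22.21 m/s
adjust_throttle(+300): rpm ← 4346 +300 = 4646
throttle_to(3449): rpm ← 3449
set_airspeed(9.05): V ← 9.05 m/s
adjust_throttle(-921): rpm ← 3449 -921 = 2528
final state: V = 9.05 m/s, rpm = 2528 → n = rpm/60 = 42.133333 rev/s
target J* = 0.12; solve J* = V/(n·D) for n: n = V/(J*·D) = 9.05/(0.12 × 2.894) = 26.059664 rev/s
rpm = 60·n = 1563.579820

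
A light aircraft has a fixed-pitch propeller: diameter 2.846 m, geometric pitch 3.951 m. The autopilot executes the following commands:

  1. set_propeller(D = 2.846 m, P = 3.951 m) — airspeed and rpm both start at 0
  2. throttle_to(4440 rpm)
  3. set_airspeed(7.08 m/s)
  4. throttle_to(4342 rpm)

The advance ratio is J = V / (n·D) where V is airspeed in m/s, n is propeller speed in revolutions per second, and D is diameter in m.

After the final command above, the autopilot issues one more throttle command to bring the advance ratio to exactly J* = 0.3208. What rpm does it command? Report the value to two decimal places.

set_propeller: D = 2.846 m, P = 3.951 m (p = P/D = 1.388264); state ← (V=0, rpm=0)
throttle_to(4440): rpm ← 4440
set_airspeed(7.08): V ← 7.08 m/s
throttle_to(4342): rpm ← 4342
final state: V = 7.08 m/s, rpm = 4342 → n = rpm/60 = 72.366667 rev/s
target J* = 0.3208; solve J* = V/(n·D) for n: n = V/(J*·D) = 7.08/(0.3208 × 2.846) = 7.754682 rev/s
rpm = 60·n = 465.280930

rpm = 465.28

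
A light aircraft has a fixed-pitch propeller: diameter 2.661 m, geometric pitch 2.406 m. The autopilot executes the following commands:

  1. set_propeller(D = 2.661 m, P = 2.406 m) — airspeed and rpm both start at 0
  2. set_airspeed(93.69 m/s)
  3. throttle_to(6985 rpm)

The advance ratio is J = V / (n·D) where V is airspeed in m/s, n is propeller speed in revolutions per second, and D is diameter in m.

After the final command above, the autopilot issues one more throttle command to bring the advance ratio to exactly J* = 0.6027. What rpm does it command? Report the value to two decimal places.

set_propeller: D = 2.661 m, P = 2.406 m (p = P/D = 0.904171); state ← (V=0, rpm=0)
set_airspeed(93.69): V ← 93.69 m/s
throttle_to(6985): rpm ← 6985
final state: V = 93.69 m/s, rpm = 6985 → n = rpm/60 = 116.416667 rev/s
target J* = 0.6027; solve J* = V/(n·D) for n: n = V/(J*·D) = 93.69/(0.6027 × 2.661) = 58.418066 rev/s
rpm = 60·n = 3505.083943

rpm = 3505.08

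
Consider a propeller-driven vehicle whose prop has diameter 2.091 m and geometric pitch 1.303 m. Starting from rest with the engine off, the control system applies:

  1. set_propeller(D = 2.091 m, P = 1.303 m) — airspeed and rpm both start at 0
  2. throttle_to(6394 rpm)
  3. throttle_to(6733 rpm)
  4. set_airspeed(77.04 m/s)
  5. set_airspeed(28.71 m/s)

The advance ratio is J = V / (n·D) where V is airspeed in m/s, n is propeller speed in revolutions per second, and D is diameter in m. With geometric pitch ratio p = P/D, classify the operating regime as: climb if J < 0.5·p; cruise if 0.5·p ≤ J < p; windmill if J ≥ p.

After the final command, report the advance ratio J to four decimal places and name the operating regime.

J = 0.1224, regime = climb

set_propeller: D = 2.091 m, P = 1.303 m (p = P/D = 0.623147); state ← (V=0, rpm=0)
throttle_to(6394): rpm ← 6394
throttle_to(6733): rpm ← 6733
set_airspeed(77.04): V ← 77.04 m/s
set_airspeed(28.71): V ← 28.71 m/s
final state: V = 28.71 m/s, rpm = 6733 → n = rpm/60 = 112.216667 rev/s
J = V / (n·D) = 28.71 / (112.216667 × 2.091) = 0.122355
regime bands: climb J<0.3116 | cruise [0.3116, 0.6231) | windmill J≥0.6231
J = 0.1224 → climb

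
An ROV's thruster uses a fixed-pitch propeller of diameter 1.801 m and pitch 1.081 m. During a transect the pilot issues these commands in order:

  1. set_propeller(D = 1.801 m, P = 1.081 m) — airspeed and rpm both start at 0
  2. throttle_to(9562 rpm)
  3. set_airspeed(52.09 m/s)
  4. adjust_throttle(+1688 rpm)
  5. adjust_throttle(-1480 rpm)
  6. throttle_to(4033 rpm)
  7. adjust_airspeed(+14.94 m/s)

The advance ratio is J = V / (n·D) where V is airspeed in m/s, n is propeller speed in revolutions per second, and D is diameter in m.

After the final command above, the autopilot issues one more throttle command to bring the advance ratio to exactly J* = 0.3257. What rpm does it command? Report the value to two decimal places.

set_propeller: D = 1.801 m, P = 1.081 m (p = P/D = 0.600222); state ← (V=0, rpm=0)
throttle_to(9562): rpm ← 9562
set_airspeed(52.09): V ← 52.09 m/s
adjust_throttle(+1688): rpm ← 9562 +1688 = 11250
adjust_throttle(-1480): rpm ← 11250 -1480 = 9770
throttle_to(4033): rpm ← 4033
adjust_airspeed(+14.94): V ← 52.09 +14.94 = 67.03 m/s
final state: V = 67.03 m/s, rpm = 4033 → n = rpm/60 = 67.216667 rev/s
target J* = 0.3257; solve J* = V/(n·D) for n: n = V/(J*·D) = 67.03/(0.3257 × 1.801) = 114.271453 rev/s
rpm = 60·n = 6856.287155

rpm = 6856.29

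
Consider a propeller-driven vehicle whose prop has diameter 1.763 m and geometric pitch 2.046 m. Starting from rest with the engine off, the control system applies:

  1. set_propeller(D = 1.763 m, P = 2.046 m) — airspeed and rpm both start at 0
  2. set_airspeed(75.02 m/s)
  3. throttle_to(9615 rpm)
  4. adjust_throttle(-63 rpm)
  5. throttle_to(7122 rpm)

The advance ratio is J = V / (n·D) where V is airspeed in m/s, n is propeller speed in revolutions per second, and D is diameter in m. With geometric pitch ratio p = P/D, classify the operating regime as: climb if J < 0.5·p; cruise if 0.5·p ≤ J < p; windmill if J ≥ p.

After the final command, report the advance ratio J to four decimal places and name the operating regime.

J = 0.3585, regime = climb

set_propeller: D = 1.763 m, P = 2.046 m (p = P/D = 1.160522); state ← (V=0, rpm=0)
set_airspeed(75.02): V ← 75.02 m/s
throttle_to(9615): rpm ← 9615
adjust_throttle(-63): rpm ← 9615 -63 = 9552
throttle_to(7122): rpm ← 7122
final state: V = 75.02 m/s, rpm = 7122 → n = rpm/60 = 118.700000 rev/s
J = V / (n·D) = 75.02 / (118.700000 × 1.763) = 0.358488
regime bands: climb J<0.5803 | cruise [0.5803, 1.1605) | windmill J≥1.1605
J = 0.3585 → climb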